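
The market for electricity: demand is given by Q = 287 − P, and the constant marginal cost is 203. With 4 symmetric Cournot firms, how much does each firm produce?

Inverting demand: P = 287 − Q.
Cournot with 4 identical firms: the symmetric best-response condition is 287 − 5q = 203. Each firm produces q = 16.8, total output Q = 67.2, price P = 219.8.

q_i = 16.8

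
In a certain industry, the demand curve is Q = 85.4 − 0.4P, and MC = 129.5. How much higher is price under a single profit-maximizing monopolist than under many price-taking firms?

P rises by 42

Inverting demand: P = 213.5 − 2.5Q.
Perfect competition: P = MC = 129.5, so 213.5 − 2.5Q = 129.5 and Q = 33.6.
Monopoly sets MR = MC: 213.5 − 5Q = 129.5 ⇒ Q = 16.8, P = 213.5 − 2.5·16.8 = 171.5.
Change in price: 171.5 − 129.5 = 42.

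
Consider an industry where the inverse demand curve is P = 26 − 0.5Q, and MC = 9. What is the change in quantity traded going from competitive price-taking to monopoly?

Under competition P = MC = 9, so Q = (26 − 9)/0.5 = 34.
A monopolist chooses Q where MR = MC. MR = 26 − Q; setting this equal to 9 gives Q = 17 and P = 17.5.
Change in quantity traded: 17 − 34 = −17.

Quantity traded falls by 17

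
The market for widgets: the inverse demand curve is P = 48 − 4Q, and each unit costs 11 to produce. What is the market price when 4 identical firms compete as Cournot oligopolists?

Cournot with 4 identical firms: the symmetric best-response condition is 48 − 20q = 11. Each firm produces q = 1.85, total output Q = 7.4, price P = 18.4.

P = 18.4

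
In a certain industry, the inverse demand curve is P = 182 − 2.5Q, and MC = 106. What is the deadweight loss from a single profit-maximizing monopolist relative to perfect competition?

DWL = 288.8

Competitive firms price at marginal cost: P = 106, giving Q = 30.4.
The monopolist equates marginal revenue to marginal cost: 182 − 5Q = 106, so Q = 15.2. From demand, P = 144.
DWL is the triangle between Q = 15.2 and Q = 30.4: ½·(30.4 − 15.2)·(144 − 106) = 288.8.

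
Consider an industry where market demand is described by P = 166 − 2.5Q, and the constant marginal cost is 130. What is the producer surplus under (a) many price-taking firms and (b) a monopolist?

Competitive firms price at marginal cost: P = 130, giving Q = 14.4.
PS = (130 − 130)·14.4 = 0.
Monopoly sets MR = MC: 166 − 5Q = 130 ⇒ Q = 7.2, P = 166 − 2.5·7.2 = 148.
PS = (148 − 130)·7.2 = 129.6.

Competition: PS = 0; Monopoly: PS = 129.6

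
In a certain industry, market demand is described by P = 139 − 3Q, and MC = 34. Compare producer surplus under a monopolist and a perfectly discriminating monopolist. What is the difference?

A monopolist chooses Q where MR = MC. MR = 139 − 6Q; setting this equal to 34 gives Q = 17.5 and P = 86.5.
PS = (86.5 − 34)·17.5 = 918.75.
Under first-degree price discrimination the firm charges each unit its demand price and produces up to where P = MC, i.e. Q = 35. Consumer surplus is zero; producer surplus equals total surplus.
PS = ½·(139 − 34)·35 = 1837.5.
Change in producer surplus: 1837.5 − 918.75 = 918.75.

PS rises by 918.75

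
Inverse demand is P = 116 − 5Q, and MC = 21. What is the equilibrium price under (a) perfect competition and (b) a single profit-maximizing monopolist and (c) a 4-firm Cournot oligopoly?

Competitive firms price at marginal cost: P = 21, giving Q = 19.
A monopolist chooses Q where MR = MC. MR = 116 − 10Q; setting this equal to 21 gives Q = 9.5 and P = 68.5.
With 4 symmetric Cournot firms, each firm's FOC gives 116 − 25q = 21, so q = 3.8, Q = 4·3.8 = 15.2, and P = 40.

Competition: P = 21; Monopoly: P = 68.5; Cournot: P = 40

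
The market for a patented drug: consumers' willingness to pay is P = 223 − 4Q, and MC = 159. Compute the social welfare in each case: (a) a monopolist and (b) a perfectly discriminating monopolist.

The monopolist equates marginal revenue to marginal cost: 223 − 8Q = 159, so Q = 8. From demand, P = 191.
CS = ½·(223 − 191)·8 = 128; PS = (191 − 159)·8 = 256; TS = 384.
A perfectly discriminating monopolist sells every unit with P(Q) ≥ MC(Q), so output equals the competitive quantity Q = 16. Each buyer pays their reservation price, so CS = 0 and the firm captures all surplus.
TS = 512 (equal to competitive TS).

Monopoly: TS = 384; Perfect PD: TS = 512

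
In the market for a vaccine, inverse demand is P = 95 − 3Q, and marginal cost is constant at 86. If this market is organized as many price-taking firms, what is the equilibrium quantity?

Q = 3

Perfect competition: P = MC = 86, so 95 − 3Q = 86 and Q = 3.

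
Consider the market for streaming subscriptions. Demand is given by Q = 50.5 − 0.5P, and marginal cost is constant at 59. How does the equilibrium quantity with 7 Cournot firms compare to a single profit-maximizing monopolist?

Inverting demand: P = 101 − 2Q.
In a 7-firm Cournot equilibrium, symmetry and the first-order condition give q = (101 − 59)/(16) = 2.625. So Q = 18.375 and P = 64.25.
Monopoly sets MR = MC: 101 − 4Q = 59 ⇒ Q = 10.5, P = 101 − 2·10.5 = 80.

Cournot: Q = 18.375; Monopoly: Q = 10.5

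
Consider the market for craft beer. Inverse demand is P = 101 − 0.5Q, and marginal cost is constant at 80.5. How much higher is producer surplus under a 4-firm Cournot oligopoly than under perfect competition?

Under competition P = MC = 80.5, so Q = (101 − 80.5)/0.5 = 41.
PS = (80.5 − 80.5)·41 = 0.
In a 4-firm Cournot equilibrium, symmetry and the first-order condition give q = (101 − 80.5)/(2.5) = 8.2. So Q = 32.8 and P = 84.6.
PS = (84.6 − 80.5)·32.8 = 134.48.
Change in producer surplus: 134.48 − 0 = 134.48.

Producer surplus rises by 134.48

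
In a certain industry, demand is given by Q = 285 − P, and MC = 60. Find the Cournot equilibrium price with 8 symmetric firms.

P = 85

Inverting demand: P = 285 − Q.
Cournot with 8 identical firms: the symmetric best-response condition is 285 − 9q = 60. Each firm produces q = 25, total output Q = 200, price P = 85.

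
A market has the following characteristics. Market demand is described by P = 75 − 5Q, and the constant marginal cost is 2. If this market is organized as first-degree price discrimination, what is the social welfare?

TS = 532.9

With perfect price discrimination, output is the efficient level Q = 14.6 (where demand meets MC), but every buyer pays their willingness to pay: CS = 0 and PS = total surplus.
TS = 532.9 (equal to competitive TS).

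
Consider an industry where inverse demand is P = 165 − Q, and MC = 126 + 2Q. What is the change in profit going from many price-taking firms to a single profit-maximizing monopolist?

π rises by 21.125

Under competition P = MC: 165 − Q = 126 + 2Q ⇒ Q = 13, P = 152.
Profit = 152·13 − (126·13 + ½·2·13²) = 169.
The monopolist equates marginal revenue to marginal cost: 165 − 2Q = 126 + 2Q, so Q = 9.75. From demand, P = 155.25.
Profit = 155.25·9.75 − (126·9.75 + ½·2·9.75²) = 190.125.
Change in profit: 190.125 − 169 = 21.125.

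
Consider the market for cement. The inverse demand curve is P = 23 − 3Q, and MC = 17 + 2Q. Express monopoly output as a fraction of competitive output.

Q_m/Q_c = 0.625

Monopoly sets MR = MC: 23 − 6Q = 17 + 2Q ⇒ Q = 0.75, P = 23 − 3·0.75 = 20.75.
Under competition P = MC: 23 − 3Q = 17 + 2Q ⇒ Q = 1.2, P = 19.4.
Ratio Q_m/Q_c = 0.75/1.2 = 0.625.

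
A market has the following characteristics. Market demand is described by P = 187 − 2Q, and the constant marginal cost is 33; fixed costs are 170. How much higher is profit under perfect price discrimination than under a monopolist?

A monopolist chooses Q where MR = MC. MR = 187 − 4Q; setting this equal to 33 gives Q = 38.5 and P = 110.
Profit = (110 − 33)·38.5 − 170 = 2794.5.
Under first-degree price discrimination the firm charges each unit its demand price and produces up to where P = MC, i.e. Q = 77. Consumer surplus is zero; producer surplus equals total surplus.
PS equals the full surplus area, 5929. Profit = 5929 − 170 = 5759.
Change in profit: 5759 − 2794.5 = 2964.5.

Profit rises by 2964.5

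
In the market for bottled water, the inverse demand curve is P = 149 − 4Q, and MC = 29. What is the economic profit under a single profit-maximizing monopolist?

Monopoly sets MR = MC: 149 − 8Q = 29 ⇒ Q = 15, P = 149 − 4·15 = 89.
Profit = (89 − 29)·15 = 900.

Profit = 900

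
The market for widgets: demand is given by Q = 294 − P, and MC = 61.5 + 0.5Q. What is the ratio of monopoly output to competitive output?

Inverting demand: P = 294 − Q.
The monopolist equates marginal revenue to marginal cost: 294 − 2Q = 61.5 + 0.5Q, so Q = 93. From demand, P = 201.
Under competition P = MC: 294 − Q = 61.5 + 0.5Q ⇒ Q = 155, P = 139.
Ratio Q_m/Q_c = 93/155 = 0.6.

Q_m/Q_c = 0.6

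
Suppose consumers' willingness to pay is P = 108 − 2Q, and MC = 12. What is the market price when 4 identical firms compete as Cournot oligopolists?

With 4 symmetric Cournot firms, each firm's FOC gives 108 − 10q = 12, so q = 9.6, Q = 4·9.6 = 38.4, and P = 31.2.

P = 31.2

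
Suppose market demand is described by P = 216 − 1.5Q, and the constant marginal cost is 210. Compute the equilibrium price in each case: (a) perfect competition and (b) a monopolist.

Under competition P = MC = 210, so Q = (216 − 210)/1.5 = 4.
The monopolist equates marginal revenue to marginal cost: 216 − 3Q = 210, so Q = 2. From demand, P = 213.

Competition: P = 210; Monopoly: P = 213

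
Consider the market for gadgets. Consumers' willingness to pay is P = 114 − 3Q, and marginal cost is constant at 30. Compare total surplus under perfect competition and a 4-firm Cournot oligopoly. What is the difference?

TS falls by 47.04

Competitive firms price at marginal cost: P = 30, giving Q = 28.
CS = ½·(114 − 30)·28 = 1176; PS = (30 − 30)·28 = 0; TS = 1176.
Cournot with 4 identical firms: the symmetric best-response condition is 114 − 15q = 30. Each firm produces q = 5.6, total output Q = 22.4, price P = 46.8.
CS = ½·(114 − 46.8)·22.4 = 752.64; PS = (46.8 − 30)·22.4 = 376.32; TS = 1128.96.
Change in total surplus: 1128.96 − 1176 = −47.04.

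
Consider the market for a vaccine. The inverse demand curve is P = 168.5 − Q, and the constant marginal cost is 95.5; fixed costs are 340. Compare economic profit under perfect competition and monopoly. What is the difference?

Economic profit rises by 1332.25

Perfect competition: P = MC = 95.5, so 168.5 − Q = 95.5 and Q = 73.
Profit = (95.5 − 95.5)·73 − 340 = −340.
The monopolist equates marginal revenue to marginal cost: 168.5 − 2Q = 95.5, so Q = 36.5. From demand, P = 132.
Profit = (132 − 95.5)·36.5 − 340 = 992.25.
Change in economic profit: 992.25 − −340 = 1332.25.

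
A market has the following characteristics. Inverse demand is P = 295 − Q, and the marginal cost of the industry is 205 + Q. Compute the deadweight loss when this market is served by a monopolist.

DWL = 225

Under competition P = MC: 295 − Q = 205 + Q ⇒ Q = 45, P = 250.
A monopolist chooses Q where MR = MC. MR = 295 − 2Q; setting this equal to 205 + Q gives Q = 30 and P = 265.
CS = ½·(295 − 250)·45 = 1012.5; PS = (250·45 − 205·45 − ½·1·45²) = 1012.5; TS = 2025.
CS = ½·(295 − 265)·30 = 450; PS = (265·30 − 205·30 − ½·1·30²) = 1350; TS = 1800.
DWL = 2025 − 1800 = 225.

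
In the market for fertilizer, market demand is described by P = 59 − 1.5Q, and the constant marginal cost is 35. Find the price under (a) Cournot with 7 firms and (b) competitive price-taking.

Cournot: P = 38; Competition: P = 35

With 7 symmetric Cournot firms, each firm's FOC gives 59 − 12q = 35, so q = 2, Q = 7·2 = 14, and P = 38.
Competitive firms price at marginal cost: P = 35, giving Q = 16.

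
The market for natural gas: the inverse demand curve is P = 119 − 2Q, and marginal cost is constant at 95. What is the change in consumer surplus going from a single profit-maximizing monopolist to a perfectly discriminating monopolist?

A monopolist chooses Q where MR = MC. MR = 119 − 4Q; setting this equal to 95 gives Q = 6 and P = 107.
CS = ½·(119 − 107)·6 = 36.
Under first-degree price discrimination the firm charges each unit its demand price and produces up to where P = MC, i.e. Q = 12. Consumer surplus is zero; producer surplus equals total surplus.
CS = 0.
Change in consumer surplus: 0 − 36 = −36.

CS falls by 36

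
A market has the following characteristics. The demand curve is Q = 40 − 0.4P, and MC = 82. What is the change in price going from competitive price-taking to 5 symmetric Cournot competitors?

Inverting demand: P = 100 − 2.5Q.
Under competition P = MC = 82, so Q = (100 − 82)/2.5 = 7.2.
In a 5-firm Cournot equilibrium, symmetry and the first-order condition give q = (100 − 82)/(15) = 1.2. So Q = 6 and P = 85.
Change in price: 85 − 82 = 3.

Price rises by 3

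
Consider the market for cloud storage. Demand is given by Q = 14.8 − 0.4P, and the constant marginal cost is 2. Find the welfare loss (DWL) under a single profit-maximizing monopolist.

Inverting demand: P = 37 − 2.5Q.
Perfect competition: P = MC = 2, so 37 − 2.5Q = 2 and Q = 14.
Monopoly sets MR = MC: 37 − 5Q = 2 ⇒ Q = 7, P = 37 − 2.5·7 = 19.5.
DWL is the triangle between Q = 7 and Q = 14: ½·(14 − 7)·(19.5 − 2) = 61.25.

DWL = 61.25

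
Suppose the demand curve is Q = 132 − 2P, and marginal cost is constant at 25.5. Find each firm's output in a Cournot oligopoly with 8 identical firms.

q_i = 9

Inverting demand: P = 66 − 0.5Q.
Cournot with 8 identical firms: the symmetric best-response condition is 66 − 4.5q = 25.5. Each firm produces q = 9, total output Q = 72, price P = 30.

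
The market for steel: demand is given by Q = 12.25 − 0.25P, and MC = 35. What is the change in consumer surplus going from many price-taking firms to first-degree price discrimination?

CS falls by 24.5

Inverting demand: P = 49 − 4Q.
Perfect competition: P = MC = 35, so 49 − 4Q = 35 and Q = 3.5.
CS = ½·(49 − 35)·3.5 = 24.5.
Under first-degree price discrimination the firm charges each unit its demand price and produces up to where P = MC, i.e. Q = 3.5. Consumer surplus is zero; producer surplus equals total surplus.
CS = 0.
Change in consumer surplus: 0 − 24.5 = −24.5.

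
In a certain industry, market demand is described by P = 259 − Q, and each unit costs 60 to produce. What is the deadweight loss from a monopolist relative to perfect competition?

DWL = 4950.125

Perfect competition: P = MC = 60, so 259 − Q = 60 and Q = 199.
A monopolist chooses Q where MR = MC. MR = 259 − 2Q; setting this equal to 60 gives Q = 99.5 and P = 159.5.
DWL is the triangle between Q = 99.5 and Q = 199: ½·(199 − 99.5)·(159.5 − 60) = 4950.125.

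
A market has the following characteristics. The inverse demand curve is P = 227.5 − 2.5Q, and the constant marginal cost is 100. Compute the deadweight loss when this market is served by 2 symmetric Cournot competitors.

DWL = 361.25

Perfect competition: P = MC = 100, so 227.5 − 2.5Q = 100 and Q = 51.
In a 2-firm Cournot equilibrium, symmetry and the first-order condition give q = (227.5 − 100)/(7.5) = 17. So Q = 34 and P = 142.5.
DWL is the triangle between Q = 34 and Q = 51: ½·(51 − 34)·(142.5 − 100) = 361.25.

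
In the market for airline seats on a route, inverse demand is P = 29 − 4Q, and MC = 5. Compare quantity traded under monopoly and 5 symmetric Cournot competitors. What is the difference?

A monopolist chooses Q where MR = MC. MR = 29 − 8Q; setting this equal to 5 gives Q = 3 and P = 17.
Cournot with 5 identical firms: the symmetric best-response condition is 29 − 24q = 5. Each firm produces q = 1, total output Q = 5, price P = 9.
Change in quantity traded: 5 − 3 = 2.

Quantity traded rises by 2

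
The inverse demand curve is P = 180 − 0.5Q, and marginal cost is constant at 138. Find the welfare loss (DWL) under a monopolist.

Under competition P = MC = 138, so Q = (180 − 138)/0.5 = 84.
Monopoly sets MR = MC: 180 − Q = 138 ⇒ Q = 42, P = 180 − 0.5·42 = 159.
DWL is the triangle between Q = 42 and Q = 84: ½·(84 − 42)·(159 − 138) = 441.

DWL = 441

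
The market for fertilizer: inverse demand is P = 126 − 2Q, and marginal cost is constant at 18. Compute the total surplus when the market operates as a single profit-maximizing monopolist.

Monopoly sets MR = MC: 126 − 4Q = 18 ⇒ Q = 27, P = 126 − 2·27 = 72.
CS = ½·(126 − 72)·27 = 729; PS = (72 − 18)·27 = 1458; TS = 2187.

TS = 2187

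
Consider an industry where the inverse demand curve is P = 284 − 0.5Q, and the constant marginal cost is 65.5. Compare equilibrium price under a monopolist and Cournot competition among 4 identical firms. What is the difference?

Equilibrium price falls by 65.55

A monopolist chooses Q where MR = MC. MR = 284 − Q; setting this equal to 65.5 gives Q = 218.5 and P = 174.75.
Cournot with 4 identical firms: the symmetric best-response condition is 284 − 2.5q = 65.5. Each firm produces q = 87.4, total output Q = 349.6, price P = 109.2.
Change in equilibrium price: 109.2 − 174.75 = −65.55.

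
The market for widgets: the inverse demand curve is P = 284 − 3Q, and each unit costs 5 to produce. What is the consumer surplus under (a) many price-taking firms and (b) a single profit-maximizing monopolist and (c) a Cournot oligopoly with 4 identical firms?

Competitive firms price at marginal cost: P = 5, giving Q = 93.
CS = ½·(284 − 5)·93 = 12973.5.
Monopoly sets MR = MC: 284 − 6Q = 5 ⇒ Q = 46.5, P = 284 − 3·46.5 = 144.5.
CS = ½·(284 − 144.5)·46.5 = 3243.375.
In a 4-firm Cournot equilibrium, symmetry and the first-order condition give q = (284 − 5)/(15) = 18.6. So Q = 74.4 and P = 60.8.
CS = ½·(284 − 60.8)·74.4 = 8303.04.

Competition: CS = 12973.5; Monopoly: CS = 3243.375; Cournot: CS = 8303.04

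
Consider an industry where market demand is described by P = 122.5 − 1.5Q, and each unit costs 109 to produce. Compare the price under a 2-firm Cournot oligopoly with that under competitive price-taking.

In a 2-firm Cournot equilibrium, symmetry and the first-order condition give q = (122.5 − 109)/(4.5) = 3. So Q = 6 and P = 113.5.
Competitive firms price at marginal cost: P = 109, giving Q = 9.

Cournot: P = 113.5; Competition: P = 109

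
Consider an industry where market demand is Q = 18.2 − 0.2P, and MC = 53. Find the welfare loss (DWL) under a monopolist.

Inverting demand: P = 91 − 5Q.
Perfect competition: P = MC = 53, so 91 − 5Q = 53 and Q = 7.6.
Monopoly sets MR = MC: 91 − 10Q = 53 ⇒ Q = 3.8, P = 91 − 5·3.8 = 72.
DWL is the triangle between Q = 3.8 and Q = 7.6: ½·(7.6 − 3.8)·(72 − 53) = 36.1.

DWL = 36.1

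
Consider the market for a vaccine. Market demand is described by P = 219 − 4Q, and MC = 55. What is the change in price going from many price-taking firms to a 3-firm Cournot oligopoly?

Perfect competition: P = MC = 55, so 219 − 4Q = 55 and Q = 41.
In a 3-firm Cournot equilibrium, symmetry and the first-order condition give q = (219 − 55)/(16) = 10.25. So Q = 30.75 and P = 96.
Change in price: 96 − 55 = 41.

Price rises by 41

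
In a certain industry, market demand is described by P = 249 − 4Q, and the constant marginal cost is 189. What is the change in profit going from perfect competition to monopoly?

π rises by 225

Under competition P = MC = 189, so Q = (249 − 189)/4 = 15.
Profit = (189 − 189)·15 = 0.
Monopoly sets MR = MC: 249 − 8Q = 189 ⇒ Q = 7.5, P = 249 − 4·7.5 = 219.
Profit = (219 − 189)·7.5 = 225.
Change in profit: 225 − 0 = 225.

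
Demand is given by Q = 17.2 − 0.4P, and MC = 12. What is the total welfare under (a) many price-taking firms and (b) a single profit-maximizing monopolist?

Inverting demand: P = 43 − 2.5Q.
Under competition P = MC = 12, so Q = (43 − 12)/2.5 = 12.4.
CS = ½·(43 − 12)·12.4 = 192.2; PS = (12 − 12)·12.4 = 0; TS = 192.2.
The monopolist equates marginal revenue to marginal cost: 43 − 5Q = 12, so Q = 6.2. From demand, P = 27.5.
CS = ½·(43 − 27.5)·6.2 = 48.05; PS = (27.5 − 12)·6.2 = 96.1; TS = 144.15.

Competition: TS = 192.2; Monopoly: TS = 144.15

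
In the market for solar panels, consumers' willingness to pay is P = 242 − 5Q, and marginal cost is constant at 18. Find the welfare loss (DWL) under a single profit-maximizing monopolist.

DWL = 1254.4

Under competition P = MC = 18, so Q = (242 − 18)/5 = 44.8.
A monopolist chooses Q where MR = MC. MR = 242 − 10Q; setting this equal to 18 gives Q = 22.4 and P = 130.
DWL is the triangle between Q = 22.4 and Q = 44.8: ½·(44.8 − 22.4)·(130 − 18) = 1254.4.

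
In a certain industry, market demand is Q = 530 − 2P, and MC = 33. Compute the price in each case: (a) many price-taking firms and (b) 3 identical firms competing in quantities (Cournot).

Competition: P = 33; Cournot: P = 91

Inverting demand: P = 265 − 0.5Q.
Perfect competition: P = MC = 33, so 265 − 0.5Q = 33 and Q = 464.
Cournot with 3 identical firms: the symmetric best-response condition is 265 − 2q = 33. Each firm produces q = 116, total output Q = 348, price P = 91.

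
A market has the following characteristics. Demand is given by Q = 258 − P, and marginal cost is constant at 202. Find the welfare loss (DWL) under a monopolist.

Inverting demand: P = 258 − Q.
Perfect competition: P = MC = 202, so 258 − Q = 202 and Q = 56.
A monopolist chooses Q where MR = MC. MR = 258 − 2Q; setting this equal to 202 gives Q = 28 and P = 230.
DWL is the triangle between Q = 28 and Q = 56: ½·(56 − 28)·(230 − 202) = 392.

DWL = 392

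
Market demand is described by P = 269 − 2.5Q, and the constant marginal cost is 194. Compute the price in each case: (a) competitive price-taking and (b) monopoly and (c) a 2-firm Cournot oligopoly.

Perfect competition: P = MC = 194, so 269 − 2.5Q = 194 and Q = 30.
The monopolist equates marginal revenue to marginal cost: 269 − 5Q = 194, so Q = 15. From demand, P = 231.5.
In a 2-firm Cournot equilibrium, symmetry and the first-order condition give q = (269 − 194)/(7.5) = 10. So Q = 20 and P = 219.

Competition: P = 194; Monopoly: P = 231.5; Cournot: P = 219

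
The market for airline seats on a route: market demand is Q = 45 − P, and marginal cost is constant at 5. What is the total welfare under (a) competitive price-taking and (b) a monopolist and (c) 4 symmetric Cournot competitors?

Competition: TS = 800; Monopoly: TS = 600; Cournot: TS = 768

Inverting demand: P = 45 − Q.
Perfect competition: P = MC = 5, so 45 − Q = 5 and Q = 40.
CS = ½·(45 − 5)·40 = 800; PS = (5 − 5)·40 = 0; TS = 800.
The monopolist equates marginal revenue to marginal cost: 45 − 2Q = 5, so Q = 20. From demand, P = 25.
CS = ½·(45 − 25)·20 = 200; PS = (25 − 5)·20 = 400; TS = 600.
Cournot with 4 identical firms: the symmetric best-response condition is 45 − 5q = 5. Each firm produces q = 8, total output Q = 32, price P = 13.
CS = ½·(45 − 13)·32 = 512; PS = (13 − 5)·32 = 256; TS = 768.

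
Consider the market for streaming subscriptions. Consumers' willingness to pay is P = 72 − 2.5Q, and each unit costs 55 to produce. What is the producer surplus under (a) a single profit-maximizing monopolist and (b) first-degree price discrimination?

Monopoly: PS = 28.9; Perfect PD: PS = 57.8

The monopolist equates marginal revenue to marginal cost: 72 − 5Q = 55, so Q = 3.4. From demand, P = 63.5.
PS = (63.5 − 55)·3.4 = 28.9.
A perfectly discriminating monopolist sells every unit with P(Q) ≥ MC(Q), so output equals the competitive quantity Q = 6.8. Each buyer pays their reservation price, so CS = 0 and the firm captures all surplus.
PS = ½·(72 − 55)·6.8 = 57.8.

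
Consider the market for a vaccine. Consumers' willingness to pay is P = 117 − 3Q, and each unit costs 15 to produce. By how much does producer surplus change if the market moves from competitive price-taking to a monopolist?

Producer surplus rises by 867

Perfect competition: P = MC = 15, so 117 − 3Q = 15 and Q = 34.
PS = (15 − 15)·34 = 0.
A monopolist chooses Q where MR = MC. MR = 117 − 6Q; setting this equal to 15 gives Q = 17 and P = 66.
PS = (66 − 15)·17 = 867.
Change in producer surplus: 867 − 0 = 867.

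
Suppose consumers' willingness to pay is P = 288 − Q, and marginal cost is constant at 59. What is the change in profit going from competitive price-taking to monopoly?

Competitive firms price at marginal cost: P = 59, giving Q = 229.
Profit = (59 − 59)·229 = 0.
The monopolist equates marginal revenue to marginal cost: 288 − 2Q = 59, so Q = 114.5. From demand, P = 173.5.
Profit = (173.5 − 59)·114.5 = 13110.25.
Change in profit: 13110.25 − 0 = 13110.25.

Profit rises by 13110.25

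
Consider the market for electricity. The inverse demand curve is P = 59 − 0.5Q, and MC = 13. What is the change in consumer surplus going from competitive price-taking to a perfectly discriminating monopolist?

Consumer surplus falls by 2116

Perfect competition: P = MC = 13, so 59 − 0.5Q = 13 and Q = 92.
CS = ½·(59 − 13)·92 = 2116.
With perfect price discrimination, output is the efficient level Q = 92 (where demand meets MC), but every buyer pays their willingness to pay: CS = 0 and PS = total surplus.
CS = 0.
Change in consumer surplus: 0 − 2116 = −2116.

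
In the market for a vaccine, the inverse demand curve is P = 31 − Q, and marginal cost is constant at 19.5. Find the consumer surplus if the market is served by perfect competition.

Competitive firms price at marginal cost: P = 19.5, giving Q = 11.5.
CS = ½·(31 − 19.5)·11.5 = 66.125.

CS = 66.125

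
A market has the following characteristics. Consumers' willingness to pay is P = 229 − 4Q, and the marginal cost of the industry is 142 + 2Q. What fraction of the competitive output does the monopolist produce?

The monopolist equates marginal revenue to marginal cost: 229 − 8Q = 142 + 2Q, so Q = 8.7. From demand, P = 194.2.
Under competition P = MC: 229 − 4Q = 142 + 2Q ⇒ Q = 14.5, P = 171.
Ratio Q_m/Q_c = 8.7/14.5 = 0.6.

Q_m/Q_c = 0.6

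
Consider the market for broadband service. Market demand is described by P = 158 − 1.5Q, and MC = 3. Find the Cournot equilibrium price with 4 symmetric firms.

P = 34

In a 4-firm Cournot equilibrium, symmetry and the first-order condition give q = (158 − 3)/(7.5) = 62/3. So Q = 248/3 and P = 34.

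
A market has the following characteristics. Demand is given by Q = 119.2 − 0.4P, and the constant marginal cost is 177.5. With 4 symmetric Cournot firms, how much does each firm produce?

Inverting demand: P = 298 − 2.5Q.
With 4 symmetric Cournot firms, each firm's FOC gives 298 − 12.5q = 177.5, so q = 9.64, Q = 4·9.64 = 38.56, and P = 201.6.

q_i = 9.64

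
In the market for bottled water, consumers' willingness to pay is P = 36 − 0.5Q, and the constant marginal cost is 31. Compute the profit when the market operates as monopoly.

Profit = 12.5

The monopolist equates marginal revenue to marginal cost: 36 − Q = 31, so Q = 5. From demand, P = 33.5.
Profit = (33.5 − 31)·5 = 12.5.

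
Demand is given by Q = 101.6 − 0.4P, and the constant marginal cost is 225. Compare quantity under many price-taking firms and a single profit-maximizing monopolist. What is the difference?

Q falls by 5.8

Inverting demand: P = 254 − 2.5Q.
Competitive firms price at marginal cost: P = 225, giving Q = 11.6.
The monopolist equates marginal revenue to marginal cost: 254 − 5Q = 225, so Q = 5.8. From demand, P = 239.5.
Change in quantity: 5.8 − 11.6 = −5.8.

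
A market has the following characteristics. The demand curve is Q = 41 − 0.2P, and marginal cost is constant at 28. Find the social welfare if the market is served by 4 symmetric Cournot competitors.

Inverting demand: P = 205 − 5Q.
With 4 symmetric Cournot firms, each firm's FOC gives 205 − 25q = 28, so q = 7.08, Q = 4·7.08 = 28.32, and P = 63.4.
CS = ½·(205 − 63.4)·28.32 = 2005.056; PS = (63.4 − 28)·28.32 = 1002.528; TS = 3007.584.

TS = 3007.584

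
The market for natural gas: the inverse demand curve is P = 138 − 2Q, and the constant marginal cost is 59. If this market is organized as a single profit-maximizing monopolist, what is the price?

P = 98.5

Monopoly sets MR = MC: 138 − 4Q = 59 ⇒ Q = 19.75, P = 138 − 2·19.75 = 98.5.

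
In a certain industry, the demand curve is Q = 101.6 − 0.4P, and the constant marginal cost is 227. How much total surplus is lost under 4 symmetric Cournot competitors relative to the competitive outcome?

DWL = 5.832

Inverting demand: P = 254 − 2.5Q.
Competitive firms price at marginal cost: P = 227, giving Q = 10.8.
In a 4-firm Cournot equilibrium, symmetry and the first-order condition give q = (254 − 227)/(12.5) = 2.16. So Q = 8.64 and P = 232.4.
DWL is the triangle between Q = 8.64 and Q = 10.8: ½·(10.8 − 8.64)·(232.4 − 227) = 5.832.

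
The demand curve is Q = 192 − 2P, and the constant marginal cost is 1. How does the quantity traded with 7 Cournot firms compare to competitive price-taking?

Cournot: Q = 166.25; Competition: Q = 190

Inverting demand: P = 96 − 0.5Q.
With 7 symmetric Cournot firms, each firm's FOC gives 96 − 4q = 1, so q = 23.75, Q = 7·23.75 = 166.25, and P = 12.875.
Under competition P = MC = 1, so Q = (96 − 1)/0.5 = 190.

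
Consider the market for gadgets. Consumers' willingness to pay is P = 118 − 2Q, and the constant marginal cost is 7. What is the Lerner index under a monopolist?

Monopoly sets MR = MC: 118 − 4Q = 7 ⇒ Q = 27.75, P = 118 − 2·27.75 = 62.5.
Lerner index = (P − MC)/P = (62.5 − 7)/62.5 = 0.888.

Lerner index = 0.888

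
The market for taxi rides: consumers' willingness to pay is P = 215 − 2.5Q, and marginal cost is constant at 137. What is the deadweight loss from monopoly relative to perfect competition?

DWL = 304.2

Competitive firms price at marginal cost: P = 137, giving Q = 31.2.
The monopolist equates marginal revenue to marginal cost: 215 − 5Q = 137, so Q = 15.6. From demand, P = 176.
DWL is the triangle between Q = 15.6 and Q = 31.2: ½·(31.2 − 15.6)·(176 − 137) = 304.2.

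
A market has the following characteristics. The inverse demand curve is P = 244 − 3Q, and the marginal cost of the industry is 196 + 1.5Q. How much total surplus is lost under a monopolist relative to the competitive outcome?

Under competition P = MC: 244 − 3Q = 196 + 1.5Q ⇒ Q = 32/3, P = 212.
The monopolist equates marginal revenue to marginal cost: 244 − 6Q = 196 + 1.5Q, so Q = 6.4. From demand, P = 224.8.
CS = ½·(244 − 212)·32/3 = 512/3; PS = (212·32/3 − 196·32/3 − ½·1.5·(32/3)²) = 256/3; TS = 256.
CS = ½·(244 − 224.8)·6.4 = 61.44; PS = (224.8·6.4 − 196·6.4 − ½·1.5·6.4²) = 153.6; TS = 215.04.
DWL = 256 − 215.04 = 40.96.

DWL = 40.96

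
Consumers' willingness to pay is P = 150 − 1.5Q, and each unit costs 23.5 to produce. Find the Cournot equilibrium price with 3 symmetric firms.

With 3 symmetric Cournot firms, each firm's FOC gives 150 − 6q = 23.5, so q = 253/12, Q = 3·253/12 = 63.25, and P = 55.125.

P = 55.125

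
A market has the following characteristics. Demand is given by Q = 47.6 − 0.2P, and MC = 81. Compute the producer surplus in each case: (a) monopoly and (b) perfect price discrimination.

Monopoly: PS = 1232.45; Perfect PD: PS = 2464.9

Inverting demand: P = 238 − 5Q.
The monopolist equates marginal revenue to marginal cost: 238 − 10Q = 81, so Q = 15.7. From demand, P = 159.5.
PS = (159.5 − 81)·15.7 = 1232.45.
With perfect price discrimination, output is the efficient level Q = 31.4 (where demand meets MC), but every buyer pays their willingness to pay: CS = 0 and PS = total surplus.
PS = ½·(238 − 81)·31.4 = 2464.9.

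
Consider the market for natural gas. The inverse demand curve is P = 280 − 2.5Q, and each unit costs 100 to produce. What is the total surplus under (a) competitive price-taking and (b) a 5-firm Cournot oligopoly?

Competitive firms price at marginal cost: P = 100, giving Q = 72.
CS = ½·(280 − 100)·72 = 6480; PS = (100 − 100)·72 = 0; TS = 6480.
With 5 symmetric Cournot firms, each firm's FOC gives 280 − 15q = 100, so q = 12, Q = 5·12 = 60, and P = 130.
CS = ½·(280 − 130)·60 = 4500; PS = (130 − 100)·60 = 1800; TS = 6300.

Competition: TS = 6480; Cournot: TS = 6300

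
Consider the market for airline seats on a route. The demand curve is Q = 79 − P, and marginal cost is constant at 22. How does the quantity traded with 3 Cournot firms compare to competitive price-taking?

Inverting demand: P = 79 − Q.
Cournot with 3 identical firms: the symmetric best-response condition is 79 − 4q = 22. Each firm produces q = 14.25, total output Q = 42.75, price P = 36.25.
Competitive firms price at marginal cost: P = 22, giving Q = 57.

Cournot: Q = 42.75; Competition: Q = 57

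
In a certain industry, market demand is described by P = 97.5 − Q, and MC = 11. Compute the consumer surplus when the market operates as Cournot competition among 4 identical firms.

With 4 symmetric Cournot firms, each firm's FOC gives 97.5 − 5q = 11, so q = 17.3, Q = 4·17.3 = 69.2, and P = 28.3.
CS = ½·(97.5 − 28.3)·69.2 = 2394.32.

CS = 2394.32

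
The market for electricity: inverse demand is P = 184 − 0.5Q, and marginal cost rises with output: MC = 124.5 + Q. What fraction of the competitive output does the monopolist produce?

A monopolist chooses Q where MR = MC. MR = 184 − Q; setting this equal to 124.5 + Q gives Q = 29.75 and P = 169.125.
Competitive equilibrium sets price equal to marginal cost: 184 − 0.5Q = 124.5 + Q, so Q = 119/3 and P = 985/6.
Ratio Q_m/Q_c = 29.75/(119/3) = 0.75.

Q_m/Q_c = 0.75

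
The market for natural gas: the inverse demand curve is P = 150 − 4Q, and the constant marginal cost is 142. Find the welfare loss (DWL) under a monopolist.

DWL = 2

Under competition P = MC = 142, so Q = (150 − 142)/4 = 2.
The monopolist equates marginal revenue to marginal cost: 150 − 8Q = 142, so Q = 1. From demand, P = 146.
DWL is the triangle between Q = 1 and Q = 2: ½·(2 − 1)·(146 − 142) = 2.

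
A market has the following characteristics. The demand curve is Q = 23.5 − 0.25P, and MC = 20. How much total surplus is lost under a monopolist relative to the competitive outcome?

DWL = 171.125

Inverting demand: P = 94 − 4Q.
Perfect competition: P = MC = 20, so 94 − 4Q = 20 and Q = 18.5.
A monopolist chooses Q where MR = MC. MR = 94 − 8Q; setting this equal to 20 gives Q = 9.25 and P = 57.
DWL is the triangle between Q = 9.25 and Q = 18.5: ½·(18.5 − 9.25)·(57 − 20) = 171.125.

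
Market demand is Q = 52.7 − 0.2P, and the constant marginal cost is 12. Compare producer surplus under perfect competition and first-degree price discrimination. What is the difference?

Inverting demand: P = 263.5 − 5Q.
Perfect competition: P = MC = 12, so 263.5 − 5Q = 12 and Q = 50.3.
PS = (12 − 12)·50.3 = 0.
With perfect price discrimination, output is the efficient level Q = 50.3 (where demand meets MC), but every buyer pays their willingness to pay: CS = 0 and PS = total surplus.
PS = ½·(263.5 − 12)·50.3 = 6325.225.
Change in producer surplus: 6325.225 − 0 = 6325.225.

Producer surplus rises by 6325.225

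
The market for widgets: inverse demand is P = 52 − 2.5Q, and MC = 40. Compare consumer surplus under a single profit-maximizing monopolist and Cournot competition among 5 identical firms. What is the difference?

CS rises by 12.8

Monopoly sets MR = MC: 52 − 5Q = 40 ⇒ Q = 2.4, P = 52 − 2.5·2.4 = 46.
CS = ½·(52 − 46)·2.4 = 7.2.
With 5 symmetric Cournot firms, each firm's FOC gives 52 − 15q = 40, so q = 0.8, Q = 5·0.8 = 4, and P = 42.
CS = ½·(52 − 42)·4 = 20.
Change in consumer surplus: 20 − 7.2 = 12.8.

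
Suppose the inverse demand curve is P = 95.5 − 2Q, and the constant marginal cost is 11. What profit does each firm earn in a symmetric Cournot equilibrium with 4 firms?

π_i = 142.805

Cournot with 4 identical firms: the symmetric best-response condition is 95.5 − 10q = 11. Each firm produces q = 8.45, total output Q = 33.8, price P = 27.9.
Each firm's profit = (27.9 − 11)·8.45 = 142.805.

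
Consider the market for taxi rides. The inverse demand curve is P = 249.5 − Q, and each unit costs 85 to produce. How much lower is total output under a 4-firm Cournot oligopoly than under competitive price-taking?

Total output falls by 32.9

Under competition P = MC = 85, so Q = (249.5 − 85)/1 = 164.5.
Cournot with 4 identical firms: the symmetric best-response condition is 249.5 − 5q = 85. Each firm produces q = 32.9, total output Q = 131.6, price P = 117.9.
Change in total output: 131.6 − 164.5 = −32.9.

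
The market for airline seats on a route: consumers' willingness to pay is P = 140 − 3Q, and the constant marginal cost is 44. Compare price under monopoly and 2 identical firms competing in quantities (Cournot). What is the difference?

Monopoly sets MR = MC: 140 − 6Q = 44 ⇒ Q = 16, P = 140 − 3·16 = 92.
Cournot with 2 identical firms: the symmetric best-response condition is 140 − 9q = 44. Each firm produces q = 32/3, total output Q = 64/3, price P = 76.
Change in price: 76 − 92 = −16.

Price falls by 16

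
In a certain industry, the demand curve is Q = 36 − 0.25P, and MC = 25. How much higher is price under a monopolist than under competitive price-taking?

P rises by 59.5

Inverting demand: P = 144 − 4Q.
Competitive firms price at marginal cost: P = 25, giving Q = 29.75.
A monopolist chooses Q where MR = MC. MR = 144 − 8Q; setting this equal to 25 gives Q = 14.875 and P = 84.5.
Change in price: 84.5 − 25 = 59.5.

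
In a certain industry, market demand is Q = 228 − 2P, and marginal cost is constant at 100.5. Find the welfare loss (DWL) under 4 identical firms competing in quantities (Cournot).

DWL = 7.29

Inverting demand: P = 114 − 0.5Q.
Competitive firms price at marginal cost: P = 100.5, giving Q = 27.
Cournot with 4 identical firms: the symmetric best-response condition is 114 − 2.5q = 100.5. Each firm produces q = 5.4, total output Q = 21.6, price P = 103.2.
DWL is the triangle between Q = 21.6 and Q = 27: ½·(27 − 21.6)·(103.2 − 100.5) = 7.29.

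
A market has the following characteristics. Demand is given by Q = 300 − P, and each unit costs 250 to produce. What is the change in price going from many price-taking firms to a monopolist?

Inverting demand: P = 300 − Q.
Competitive firms price at marginal cost: P = 250, giving Q = 50.
Monopoly sets MR = MC: 300 − 2Q = 250 ⇒ Q = 25, P = 300 − 25 = 275.
Change in price: 275 − 250 = 25.

P rises by 25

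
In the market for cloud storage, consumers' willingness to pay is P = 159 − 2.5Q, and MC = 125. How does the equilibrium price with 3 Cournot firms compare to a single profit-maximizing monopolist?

In a 3-firm Cournot equilibrium, symmetry and the first-order condition give q = (159 − 125)/(10) = 3.4. So Q = 10.2 and P = 133.5.
A monopolist chooses Q where MR = MC. MR = 159 − 5Q; setting this equal to 125 gives Q = 6.8 and P = 142.

Cournot: P = 133.5; Monopoly: P = 142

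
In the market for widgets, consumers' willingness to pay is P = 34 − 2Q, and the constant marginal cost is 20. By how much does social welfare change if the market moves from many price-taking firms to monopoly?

Perfect competition: P = MC = 20, so 34 − 2Q = 20 and Q = 7.
CS = ½·(34 − 20)·7 = 49; PS = (20 − 20)·7 = 0; TS = 49.
Monopoly sets MR = MC: 34 − 4Q = 20 ⇒ Q = 3.5, P = 34 − 2·3.5 = 27.
CS = ½·(34 − 27)·3.5 = 12.25; PS = (27 − 20)·3.5 = 24.5; TS = 36.75.
Change in social welfare: 36.75 − 49 = −12.25.

TS falls by 12.25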